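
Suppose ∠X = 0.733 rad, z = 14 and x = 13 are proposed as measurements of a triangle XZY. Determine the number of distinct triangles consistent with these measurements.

2

z·sin X = 14·sin(0.733 rad) ≈ 9.367.
Since z sin X < x < z (9.367 < 13 < 14), two triangles exist.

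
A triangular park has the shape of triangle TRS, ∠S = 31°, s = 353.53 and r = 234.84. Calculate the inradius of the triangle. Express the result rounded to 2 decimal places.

57.52

Law of sines: sin R = r·sin S/s ≈ 0.34213.
Since s ≥ r, only the acute value applies: ∠R ≈ 20.01°.
Then ∠T = 180° − ∠S − ∠R ≈ 128.99°.
Law of sines gives t = s·sin T/sin S ≈ 533.49.
Area = ½·s·r·sin T ≈ 32263.
Semiperimeter p = (533.49+234.84+353.53)/2 = 560.93.
Inradius = area/p = 32263/560.93 ≈ 57.518.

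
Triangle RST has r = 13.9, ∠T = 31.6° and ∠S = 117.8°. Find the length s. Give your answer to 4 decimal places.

24.1546

The third angle is ∠R = 180° − ∠S − ∠T = 30.60°.
Law of sines: s = r·sin S/sin R ≈ 24.155.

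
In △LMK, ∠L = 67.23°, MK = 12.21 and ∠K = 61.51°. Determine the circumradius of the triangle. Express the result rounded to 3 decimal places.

The third angle is ∠M = 180° − ∠K − ∠L = 51.26°.
Law of sines: KL = MK·sin M/sin L ≈ 10.329.
Law of sines: LM = MK·sin K/sin L ≈ 11.638.
Circumradius = MK/(2 sin L) ≈ 6.621.

6.621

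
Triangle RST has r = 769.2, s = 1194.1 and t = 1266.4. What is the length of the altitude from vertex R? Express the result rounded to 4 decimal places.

h_R ≈ 1163.4144

Semiperimeter p = (769.2 + 1194.1 + 1266.4)/2 = 1614.8.
Heron's formula: area = √(1614.8·845.65·420.75·348.45) ≈ 4.4745e+05.
The altitude from R has length 2·area/r ≈ 1163.4.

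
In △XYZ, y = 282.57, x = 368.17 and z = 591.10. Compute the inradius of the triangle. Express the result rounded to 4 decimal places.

r ≈ 64.0862

Semiperimeter s = (368.17 + 282.57 + 591.1)/2 = 620.92.
Heron's formula: area = √(620.92·252.75·338.35·29.82) ≈ 39792.
Inradius = area/s = 39792/620.92 ≈ 64.086.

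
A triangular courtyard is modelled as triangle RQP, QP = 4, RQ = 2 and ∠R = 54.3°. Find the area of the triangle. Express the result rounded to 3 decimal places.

3.916

Law of sines: sin P = RQ·sin R/QP ≈ 0.40604.
Since QP ≥ RQ, only the acute value applies: ∠P ≈ 23.96°.
Then ∠Q = 180° − ∠R − ∠P ≈ 101.74°.
Law of sines gives PR = QP·sin Q/sin R ≈ 4.8225.
Area = ½·QP·RQ·sin Q ≈ 3.9163.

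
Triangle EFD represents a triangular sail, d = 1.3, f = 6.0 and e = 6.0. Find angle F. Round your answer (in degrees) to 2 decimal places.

By the law of cosines, cos F = (d² + e² − f²) / (2·d·e) ≈ 0.10833, so ∠F ≈ 83.78°.

83.78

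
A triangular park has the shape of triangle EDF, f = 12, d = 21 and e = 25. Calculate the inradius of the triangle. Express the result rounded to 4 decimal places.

Semiperimeter s = (25 + 21 + 12)/2 = 29.
Heron's formula: area = √(29·4·8·17) ≈ 125.6.
Inradius = area/s = 125.6/29 ≈ 4.3311.

4.3311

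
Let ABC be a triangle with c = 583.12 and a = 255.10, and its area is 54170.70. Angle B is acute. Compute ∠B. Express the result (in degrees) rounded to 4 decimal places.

46.7463

From area = ½·c·a·sin B, we get sin B = 2·area/(c·a) ≈ 0.72833.
Taking the acute solution, ∠B ≈ 46.75°.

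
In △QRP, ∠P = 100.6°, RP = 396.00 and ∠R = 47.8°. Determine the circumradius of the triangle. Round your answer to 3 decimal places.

377.873

The third angle is ∠Q = 180° − ∠R − ∠P = 31.60°.
Law of sines: PQ = RP·sin R/sin Q ≈ 559.86.
Law of sines: QR = RP·sin P/sin Q ≈ 742.85.
Circumradius = RP/(2 sin Q) ≈ 377.87.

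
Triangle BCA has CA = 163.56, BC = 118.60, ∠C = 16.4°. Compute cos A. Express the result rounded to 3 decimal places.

cos A ≈ 0.830

By the law of cosines, AB² = BC² + CA² − 2·BC·CA·cos C = 3599.9, so AB ≈ 59.999.
Law of cosines again: cos A = (CA² + AB² − BC²)/(2·CA·AB) ≈ 0.82977, so ∠A ≈ 33.92°.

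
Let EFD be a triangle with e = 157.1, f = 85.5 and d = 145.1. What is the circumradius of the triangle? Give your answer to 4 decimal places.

R ≈ 79.4303

By the law of cosines, cos E = (f² + d² − e²) / (2·f·d) ≈ 0.14847, so ∠E ≈ 81.46°.
Circumradius = e/(2 sin E) ≈ 79.43.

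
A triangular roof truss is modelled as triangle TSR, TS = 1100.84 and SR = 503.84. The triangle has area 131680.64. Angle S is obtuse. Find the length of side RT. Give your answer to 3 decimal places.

1562.681

From area = ½·TS·SR·sin S, we get sin S = 2·area/(TS·SR) ≈ 0.47483.
Taking the obtuse solution, ∠S ≈ 151.65°.
Law of cosines then gives RT ≈ 1562.7.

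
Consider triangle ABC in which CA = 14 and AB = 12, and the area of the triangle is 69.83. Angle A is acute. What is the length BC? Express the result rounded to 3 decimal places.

From area = ½·CA·AB·sin A, we get sin A = 2·area/(CA·AB) ≈ 0.83131.
Taking the acute solution, ∠A ≈ 56.23°.
Law of cosines then gives BC ≈ 12.379.

12.379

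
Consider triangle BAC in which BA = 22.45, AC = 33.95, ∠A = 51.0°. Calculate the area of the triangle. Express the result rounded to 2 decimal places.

296.16

Area = ½·BA·AC·sin A ≈ 296.16.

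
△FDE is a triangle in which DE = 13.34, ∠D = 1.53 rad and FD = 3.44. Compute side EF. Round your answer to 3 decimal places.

By the law of cosines, EF² = FD² + DE² − 2·FD·DE·cos D = 186.05, so EF ≈ 13.64.

13.640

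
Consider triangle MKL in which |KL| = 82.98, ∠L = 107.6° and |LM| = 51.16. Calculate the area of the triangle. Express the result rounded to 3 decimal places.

2023.270

Area = ½·|KL|·|LM|·sin L ≈ 2023.3.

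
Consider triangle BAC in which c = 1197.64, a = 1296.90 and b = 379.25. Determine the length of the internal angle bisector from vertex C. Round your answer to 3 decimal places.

By the law of cosines, cos C = (b² + a² − c²) / (2·b·a) ≈ 0.39793, so ∠C ≈ 66.55°.
The bisector from C has length 2·b·a·cos(∠C/2)/(b+a) ≈ 490.65.

t_C ≈ 490.655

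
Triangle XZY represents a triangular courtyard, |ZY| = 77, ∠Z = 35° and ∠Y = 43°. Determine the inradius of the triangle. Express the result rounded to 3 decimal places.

r ≈ 13.485

The third angle is ∠X = 180° − ∠Z − ∠Y = 102.00°.
Law of sines: |YX| = |ZY|·sin Z/sin X ≈ 45.152.
Law of sines: |XZ| = |ZY|·sin Y/sin X ≈ 53.687.
Area = ½·|ZY|·|YX|·sin Y ≈ 1185.6.
Semiperimeter s = (77+45.152+53.687)/2 = 87.92.
Inradius = area/s = 1185.6/87.92 ≈ 13.485.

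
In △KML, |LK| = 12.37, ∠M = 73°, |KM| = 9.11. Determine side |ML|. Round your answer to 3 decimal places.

11.445

Law of sines: sin L = |KM|·sin M/|LK| ≈ 0.70428.
Since |LK| ≥ |KM|, only the acute value applies: ∠L ≈ 44.77°.
Then ∠K = 180° − ∠M − ∠L ≈ 62.23°.
Law of sines gives |ML| = |LK|·sin K/sin M ≈ 11.445.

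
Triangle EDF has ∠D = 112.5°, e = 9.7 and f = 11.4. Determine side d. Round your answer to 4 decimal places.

17.5694

By the law of cosines, d² = f² + e² − 2·f·e·cos D = 308.68, so d ≈ 17.569.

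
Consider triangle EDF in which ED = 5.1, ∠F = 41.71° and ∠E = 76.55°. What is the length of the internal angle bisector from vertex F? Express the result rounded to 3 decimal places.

6.621

The third angle is ∠D = 180° − ∠F − ∠E = 61.74°.
Law of sines: DF = ED·sin E/sin F ≈ 7.4548.
Law of sines: FE = ED·sin D/sin F ≈ 6.7514.
The bisector from F has length 2·DF·FE·cos(∠F/2)/(DF+FE) ≈ 6.6215.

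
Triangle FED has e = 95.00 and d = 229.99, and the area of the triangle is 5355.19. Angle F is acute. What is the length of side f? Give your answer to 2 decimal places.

From area = ½·e·d·sin F, we get sin F = 2·area/(e·d) ≈ 0.49020.
Taking the acute solution, ∠F ≈ 29.35°.
Law of cosines then gives f ≈ 154.38.

154.38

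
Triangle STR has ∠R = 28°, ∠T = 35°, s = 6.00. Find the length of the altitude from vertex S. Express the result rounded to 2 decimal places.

The third angle is ∠S = 180° − ∠T − ∠R = 117.00°.
Law of sines: t = s·sin T/sin S ≈ 3.8624.
Law of sines: r = s·sin R/sin S ≈ 3.1614.
Area = ½·s·t·sin R ≈ 5.4399.
The altitude from S has length 2·area/s ≈ 1.8133.

h_S ≈ 1.81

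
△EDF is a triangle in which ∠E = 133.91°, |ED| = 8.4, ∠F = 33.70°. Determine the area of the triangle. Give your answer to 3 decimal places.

area ≈ 9.829

The third angle is ∠D = 180° − ∠F − ∠E = 12.39°.
Law of sines: |DF| = |ED|·sin E/sin F ≈ 10.907.
Law of sines: |FE| = |ED|·sin D/sin F ≈ 3.2484.
Area = ½·|ED|·|DF|·sin D ≈ 9.829.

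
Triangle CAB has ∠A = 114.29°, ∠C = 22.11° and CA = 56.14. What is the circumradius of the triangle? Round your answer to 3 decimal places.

R ≈ 40.704

The third angle is ∠B = 180° − ∠C − ∠A = 43.60°.
Law of sines: AB = CA·sin C/sin B ≈ 30.641.
Law of sines: BC = CA·sin A/sin B ≈ 74.201.
Circumradius = CA/(2 sin B) ≈ 40.704.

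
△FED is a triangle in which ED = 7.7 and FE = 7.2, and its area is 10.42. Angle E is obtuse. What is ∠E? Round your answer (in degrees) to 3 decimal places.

From area = ½·FE·ED·sin E, we get sin E = 2·area/(FE·ED) ≈ 0.37590.
Taking the obtuse solution, ∠E ≈ 157.92°.

157.920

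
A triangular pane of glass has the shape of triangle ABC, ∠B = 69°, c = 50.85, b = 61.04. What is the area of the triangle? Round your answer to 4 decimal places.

area ≈ 1343.3016

Law of sines: sin C = c·sin B/b ≈ 0.77773.
Since b ≥ c, only the acute value applies: ∠C ≈ 51.05°.
Then ∠A = 180° − ∠B − ∠C ≈ 59.95°.
Law of sines gives a = b·sin A/sin B ≈ 56.593.
Area = ½·b·c·sin A ≈ 1343.3.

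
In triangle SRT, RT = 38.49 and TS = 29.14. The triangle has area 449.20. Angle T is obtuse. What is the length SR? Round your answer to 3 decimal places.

60.610

From area = ½·RT·TS·sin T, we get sin T = 2·area/(RT·TS) ≈ 0.80100.
Taking the obtuse solution, ∠T ≈ 126.77°.
Law of cosines then gives SR ≈ 60.61.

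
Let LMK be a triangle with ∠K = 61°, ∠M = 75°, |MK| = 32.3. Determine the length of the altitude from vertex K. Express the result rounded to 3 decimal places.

31.199

The third angle is ∠L = 180° − ∠M − ∠K = 44.00°.
Law of sines: |KL| = |MK|·sin M/sin L ≈ 44.913.
Law of sines: |LM| = |MK|·sin K/sin L ≈ 40.668.
Area = ½·|MK|·|KL|·sin K ≈ 634.41.
The altitude from K has length 2·area/|LM| ≈ 31.199.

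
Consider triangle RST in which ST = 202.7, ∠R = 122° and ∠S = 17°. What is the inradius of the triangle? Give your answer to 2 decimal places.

The third angle is ∠T = 180° − ∠R − ∠S = 41.00°.
Law of sines: TR = ST·sin S/sin R ≈ 69.883.
Law of sines: RS = ST·sin T/sin R ≈ 156.81.
Area = ½·ST·TR·sin T ≈ 4646.6.
Semiperimeter s = (202.7+69.883+156.81)/2 = 214.7.
Inradius = area/s = 4646.6/214.7 ≈ 21.643.

r ≈ 21.64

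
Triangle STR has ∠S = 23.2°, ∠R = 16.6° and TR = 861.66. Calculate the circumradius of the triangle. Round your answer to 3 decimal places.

1093.638

The third angle is ∠T = 180° − ∠R − ∠S = 140.20°.
Law of sines: RS = TR·sin T/sin S ≈ 1400.1.
Law of sines: ST = TR·sin R/sin S ≈ 624.88.
Circumradius = TR/(2 sin S) ≈ 1093.6.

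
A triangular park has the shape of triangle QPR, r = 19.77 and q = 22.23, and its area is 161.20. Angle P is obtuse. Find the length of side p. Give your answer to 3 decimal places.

38.502

From area = ½·r·q·sin P, we get sin P = 2·area/(r·q) ≈ 0.73358.
Taking the obtuse solution, ∠P ≈ 132.81°.
Law of cosines then gives p ≈ 38.502.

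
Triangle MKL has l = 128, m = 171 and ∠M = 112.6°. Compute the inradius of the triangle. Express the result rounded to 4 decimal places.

r ≈ 23.5478

Law of sines: sin L = l·sin M/m ≈ 0.69106.
Since m ≥ l, only the acute value applies: ∠L ≈ 43.71°.
Then ∠K = 180° − ∠M − ∠L ≈ 23.69°.
Law of sines gives k = m·sin K/sin M ≈ 74.409.
Area = ½·m·l·sin K ≈ 4396.5.
Semiperimeter s = (171+74.409+128)/2 = 186.7.
Inradius = area/s = 4396.5/186.7 ≈ 23.548.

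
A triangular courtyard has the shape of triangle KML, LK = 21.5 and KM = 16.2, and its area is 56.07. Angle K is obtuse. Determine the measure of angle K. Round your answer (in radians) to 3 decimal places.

2.814

From area = ½·LK·KM·sin K, we get sin K = 2·area/(LK·KM) ≈ 0.32196.
Taking the obtuse solution, ∠K ≈ 2.814 rad.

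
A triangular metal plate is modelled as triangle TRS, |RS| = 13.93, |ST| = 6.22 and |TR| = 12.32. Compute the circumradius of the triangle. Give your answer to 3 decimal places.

By the law of cosines, cos T = (|ST|² + |TR|² − |RS|²) / (2·|ST|·|TR|) ≈ -0.02332, so ∠T ≈ 91.34°.
Circumradius = |RS|/(2 sin T) ≈ 6.9669.

6.967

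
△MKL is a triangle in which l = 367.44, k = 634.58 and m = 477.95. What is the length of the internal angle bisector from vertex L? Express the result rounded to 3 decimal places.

519.821

By the law of cosines, cos L = (m² + k² − l²) / (2·m·k) ≈ 0.81787, so ∠L ≈ 35.13°.
The bisector from L has length 2·m·k·cos(∠L/2)/(m+k) ≈ 519.82.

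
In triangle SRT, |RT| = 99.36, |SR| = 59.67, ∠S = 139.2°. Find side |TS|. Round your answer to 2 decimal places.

46.22

Law of sines: sin T = |SR|·sin S/|RT| ≈ 0.39241.
Since |RT| ≥ |SR|, only the acute value applies: ∠T ≈ 23.10°.
Then ∠R = 180° − ∠S − ∠T ≈ 17.70°.
Law of sines gives |TS| = |RT|·sin R/sin S ≈ 46.221.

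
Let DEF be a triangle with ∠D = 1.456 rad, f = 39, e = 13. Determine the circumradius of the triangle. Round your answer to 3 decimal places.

By the law of cosines, d² = e² + f² − 2·e·f·cos D = 1573.9, so d ≈ 39.672.
Area = ½·e·f·sin D ≈ 251.83.
Circumradius = d/(2 sin D) ≈ 19.967.

R ≈ 19.967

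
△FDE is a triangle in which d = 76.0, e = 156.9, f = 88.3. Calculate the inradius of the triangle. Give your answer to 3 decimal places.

11.871

Semiperimeter s = (88.3 + 76 + 156.9)/2 = 160.6.
Heron's formula: area = √(160.6·72.3·84.6·3.7) ≈ 1906.5.
Inradius = area/s = 1906.5/160.6 ≈ 11.871.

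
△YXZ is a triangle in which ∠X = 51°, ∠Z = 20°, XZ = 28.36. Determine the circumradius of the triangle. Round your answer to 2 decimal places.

R ≈ 15.00

The third angle is ∠Y = 180° − ∠X − ∠Z = 109.00°.
Law of sines: ZY = XZ·sin X/sin Y ≈ 23.31.
Law of sines: YX = XZ·sin Z/sin Y ≈ 10.259.
Circumradius = XZ/(2 sin Y) ≈ 14.997.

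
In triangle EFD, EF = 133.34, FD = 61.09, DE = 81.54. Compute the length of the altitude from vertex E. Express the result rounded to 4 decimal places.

Semiperimeter s = (61.09 + 81.54 + 133.34)/2 = 137.99.
Heron's formula: area = √(137.99·76.895·56.445·4.645) ≈ 1667.9.
The altitude from E has length 2·area/FD ≈ 54.605.

h_E ≈ 54.6048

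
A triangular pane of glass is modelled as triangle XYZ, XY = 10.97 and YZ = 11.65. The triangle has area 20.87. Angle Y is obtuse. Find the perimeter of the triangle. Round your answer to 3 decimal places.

From area = ½·XY·YZ·sin Y, we get sin Y = 2·area/(XY·YZ) ≈ 0.32660.
Taking the obtuse solution, ∠Y ≈ 160.94°.
Law of cosines then gives ZX ≈ 22.308.
Perimeter = 11.65 + 22.308 + 10.97 = 44.928.

perimeter ≈ 44.928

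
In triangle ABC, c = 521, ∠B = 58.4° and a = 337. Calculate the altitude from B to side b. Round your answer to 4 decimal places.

h_B ≈ 333.5484

By the law of cosines, b² = c² + a² − 2·c·a·cos B = 2.0101e+05, so b ≈ 448.34.
Area = ½·c·a·sin B ≈ 74772.
The altitude from B has length 2·area/b ≈ 333.55.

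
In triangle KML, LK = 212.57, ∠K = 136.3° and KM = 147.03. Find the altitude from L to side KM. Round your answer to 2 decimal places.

h_L ≈ 146.86

By the law of cosines, ML² = LK² + KM² − 2·LK·KM·cos K = 1.12e+05, so ML ≈ 334.66.
Area = ½·LK·KM·sin K ≈ 10796.
The altitude from L has length 2·area/KM ≈ 146.86.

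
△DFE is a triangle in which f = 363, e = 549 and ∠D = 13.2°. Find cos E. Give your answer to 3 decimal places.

By the law of cosines, d² = f² + e² − 2·f·e·cos D = 45127, so d ≈ 212.43.
Law of cosines again: cos E = (d² + f² − e²)/(2·d·f) ≈ -0.80730, so ∠E ≈ 143.83°.

-0.807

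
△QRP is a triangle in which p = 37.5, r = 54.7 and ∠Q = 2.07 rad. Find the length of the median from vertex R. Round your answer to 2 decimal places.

m_R ≈ 56.00

By the law of cosines, q² = r² + p² − 2·r·p·cos Q = 6362.3, so q ≈ 79.764.
Median from R: ½√(2·p² + 2·q² − r²) ≈ 56.002.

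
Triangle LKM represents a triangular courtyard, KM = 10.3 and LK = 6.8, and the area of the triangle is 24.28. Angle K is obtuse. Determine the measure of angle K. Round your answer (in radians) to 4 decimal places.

∠K ≈ 2.3755 rad

From area = ½·LK·KM·sin K, we get sin K = 2·area/(LK·KM) ≈ 0.69332.
Taking the obtuse solution, ∠K ≈ 2.376 rad.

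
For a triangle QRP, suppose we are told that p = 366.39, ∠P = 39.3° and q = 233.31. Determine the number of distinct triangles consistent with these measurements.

q·sin P = 233.31·sin(39.3°) ≈ 147.8.
Since p ≥ q, exactly one triangle exists.

1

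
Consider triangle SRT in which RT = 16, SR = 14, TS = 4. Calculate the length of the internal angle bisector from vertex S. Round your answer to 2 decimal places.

3.43

By the law of cosines, cos S = (TS² + SR² − RT²) / (2·TS·SR) ≈ -0.39286, so ∠S ≈ 113.13°.
The bisector from S has length 2·TS·SR·cos(∠S/2)/(TS+SR) ≈ 3.4283.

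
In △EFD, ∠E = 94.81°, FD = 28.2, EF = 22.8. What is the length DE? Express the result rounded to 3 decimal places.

Law of sines: sin D = EF·sin E/FD ≈ 0.80566.
Since FD ≥ EF, only the acute value applies: ∠D ≈ 53.67°.
Then ∠F = 180° − ∠E − ∠D ≈ 31.52°.
Law of sines gives DE = FD·sin F/sin E ≈ 14.793.

14.793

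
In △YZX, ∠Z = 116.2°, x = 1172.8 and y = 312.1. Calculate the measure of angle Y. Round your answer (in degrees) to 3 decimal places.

∠Y ≈ 12.061°

By the law of cosines, z² = x² + y² − 2·x·y·cos Z = 1.7961e+06, so z ≈ 1340.2.
Law of cosines again: cos Y = (z² + x² − y²)/(2·z·x) ≈ 0.97793, so ∠Y ≈ 12.06°.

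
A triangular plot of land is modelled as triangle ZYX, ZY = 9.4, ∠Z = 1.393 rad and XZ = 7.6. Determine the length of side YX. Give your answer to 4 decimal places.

10.9932

By the law of cosines, YX² = XZ² + ZY² − 2·XZ·ZY·cos Z = 120.85, so YX ≈ 10.993.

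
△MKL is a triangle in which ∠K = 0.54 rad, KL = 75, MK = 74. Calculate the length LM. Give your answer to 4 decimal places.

By the law of cosines, LM² = MK² + KL² − 2·MK·KL·cos K = 1580.4, so LM ≈ 39.755.

39.7547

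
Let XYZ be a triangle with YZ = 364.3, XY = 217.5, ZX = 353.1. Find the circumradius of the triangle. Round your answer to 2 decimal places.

R ≈ 188.41

By the law of cosines, cos X = (ZX² + XY² − YZ²) / (2·ZX·XY) ≈ 0.25568, so ∠X ≈ 75.19°.
Circumradius = YZ/(2 sin X) ≈ 188.41.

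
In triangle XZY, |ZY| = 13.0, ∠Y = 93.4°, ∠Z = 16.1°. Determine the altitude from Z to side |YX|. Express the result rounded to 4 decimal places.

The third angle is ∠X = 180° − ∠Z − ∠Y = 70.50°.
Law of sines: |YX| = |ZY|·sin Z/sin X ≈ 3.8245.
Law of sines: |XZ| = |ZY|·sin Y/sin X ≈ 13.767.
Area = ½·|ZY|·|YX|·sin Y ≈ 24.815.
The altitude from Z has length 2·area/|YX| ≈ 12.977.

h_Z ≈ 12.9771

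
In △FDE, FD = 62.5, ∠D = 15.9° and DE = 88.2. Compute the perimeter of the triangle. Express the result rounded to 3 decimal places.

By the law of cosines, EF² = FD² + DE² − 2·FD·DE·cos D = 1082.3, so EF ≈ 32.898.
Semiperimeter s = (88.2+32.898+62.5)/2 = 91.799.
Perimeter = 88.2 + 32.898 + 62.5 = 183.6.

perimeter ≈ 183.598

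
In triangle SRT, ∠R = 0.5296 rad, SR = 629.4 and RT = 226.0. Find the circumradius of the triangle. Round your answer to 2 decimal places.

By the law of cosines, TS² = SR² + RT² − 2·SR·RT·cos R = 2.017e+05, so TS ≈ 449.11.
Area = ½·SR·RT·sin R ≈ 35930.
Circumradius = TS/(2 sin R) ≈ 444.5.

444.50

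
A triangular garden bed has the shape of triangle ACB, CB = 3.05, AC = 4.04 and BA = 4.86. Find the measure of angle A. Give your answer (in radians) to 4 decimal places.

By the law of cosines, cos A = (BA² + AC² − CB²) / (2·BA·AC) ≈ 0.78023, so ∠A ≈ 0.676 rad.

∠A ≈ 0.6758 rad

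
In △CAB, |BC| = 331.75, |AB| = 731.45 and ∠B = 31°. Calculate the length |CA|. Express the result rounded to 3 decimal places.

478.622

By the law of cosines, |CA|² = |AB|² + |BC|² − 2·|AB|·|BC|·cos B = 2.2908e+05, so |CA| ≈ 478.62.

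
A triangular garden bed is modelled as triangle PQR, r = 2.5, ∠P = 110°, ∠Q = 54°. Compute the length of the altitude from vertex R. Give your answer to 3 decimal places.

6.895

The third angle is ∠R = 180° − ∠P − ∠Q = 16.00°.
Law of sines: p = r·sin P/sin R ≈ 8.5229.
Law of sines: q = r·sin Q/sin R ≈ 7.3377.
Area = ½·r·p·sin Q ≈ 8.619.
The altitude from R has length 2·area/r ≈ 6.8952.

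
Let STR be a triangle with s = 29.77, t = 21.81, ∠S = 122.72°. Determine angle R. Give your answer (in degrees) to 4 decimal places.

∠R ≈ 19.2287°

Law of sines: sin T = t·sin S/s ≈ 0.61637.
Since s ≥ t, only the acute value applies: ∠T ≈ 38.05°.
Then ∠R = 180° − ∠S − ∠T ≈ 19.23°.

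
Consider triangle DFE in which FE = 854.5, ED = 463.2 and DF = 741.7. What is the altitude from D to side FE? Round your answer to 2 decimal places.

Semiperimeter s = (854.5 + 463.2 + 741.7)/2 = 1029.7.
Heron's formula: area = √(1029.7·175.2·566.5·288) ≈ 1.7156e+05.
The altitude from D has length 2·area/FE ≈ 401.55.

h_D ≈ 401.55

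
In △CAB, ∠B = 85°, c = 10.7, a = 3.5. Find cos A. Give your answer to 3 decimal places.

cos A ≈ 0.948

By the law of cosines, b² = c² + a² − 2·c·a·cos B = 120.21, so b ≈ 10.964.
Law of cosines again: cos A = (b² + c² − a²)/(2·b·c) ≈ 0.94809, so ∠A ≈ 18.54°.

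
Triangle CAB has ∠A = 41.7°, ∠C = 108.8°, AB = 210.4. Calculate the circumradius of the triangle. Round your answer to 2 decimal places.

111.13

The third angle is ∠B = 180° − ∠C − ∠A = 29.50°.
Law of sines: BC = AB·sin A/sin C ≈ 147.85.
Law of sines: CA = AB·sin B/sin C ≈ 109.44.
Circumradius = AB/(2 sin C) ≈ 111.13.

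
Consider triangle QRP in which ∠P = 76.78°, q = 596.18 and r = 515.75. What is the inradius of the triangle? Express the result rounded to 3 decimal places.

By the law of cosines, p² = q² + r² − 2·q·r·cos P = 4.8079e+05, so p ≈ 693.39.
Area = ½·q·r·sin P ≈ 1.4967e+05.
Semiperimeter s = (596.18+515.75+693.39)/2 = 902.66.
Inradius = area/s = 1.4967e+05/902.66 ≈ 165.8.

165.805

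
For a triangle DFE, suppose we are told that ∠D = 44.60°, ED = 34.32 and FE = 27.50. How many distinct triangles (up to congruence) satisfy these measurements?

2

ED·sin D = 34.32·sin(44.60°) ≈ 24.1.
Since ED sin D < FE < ED (24.1 < 27.50 < 34.32), two triangles exist.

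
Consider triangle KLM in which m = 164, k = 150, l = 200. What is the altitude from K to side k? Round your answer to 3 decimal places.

160.982

Semiperimeter s = (150 + 200 + 164)/2 = 257.
Heron's formula: area = √(257·107·57·93) ≈ 12074.
The altitude from K has length 2·area/k ≈ 160.98.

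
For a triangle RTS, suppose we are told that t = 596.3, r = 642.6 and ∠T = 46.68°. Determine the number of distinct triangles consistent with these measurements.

2

r·sin T = 642.6·sin(46.68°) ≈ 467.5.
Since r sin T < t < r (467.5 < 596.3 < 642.6), two triangles exist.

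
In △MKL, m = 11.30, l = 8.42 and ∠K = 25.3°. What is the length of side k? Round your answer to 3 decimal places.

By the law of cosines, k² = l² + m² − 2·l·m·cos K = 26.547, so k ≈ 5.1524.

5.152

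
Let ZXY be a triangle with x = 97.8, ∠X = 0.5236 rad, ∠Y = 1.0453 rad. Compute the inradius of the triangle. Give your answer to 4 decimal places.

r ≈ 35.7723

The third angle is ∠Z = π − ∠X − ∠Y = 1.5727 rad.
Law of sines: z = x·sin Z/sin X ≈ 195.6.
Law of sines: y = x·sin Y/sin X ≈ 169.21.
Area = ½·x·z·sin Y ≈ 8274.3.
Semiperimeter s = (195.6+97.8+169.21)/2 = 231.3.
Inradius = area/s = 8274.3/231.3 ≈ 35.772.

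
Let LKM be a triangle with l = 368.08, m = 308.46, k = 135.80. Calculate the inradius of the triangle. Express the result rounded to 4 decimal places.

Semiperimeter s = (368.08 + 135.8 + 308.46)/2 = 406.17.
Heron's formula: area = √(406.17·38.09·270.37·97.71) ≈ 20217.
Inradius = area/s = 20217/406.17 ≈ 49.774.

49.7737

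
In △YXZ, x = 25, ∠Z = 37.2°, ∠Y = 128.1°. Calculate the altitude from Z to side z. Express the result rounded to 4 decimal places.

The third angle is ∠X = 180° − ∠Z − ∠Y = 14.70°.
Law of sines: y = x·sin Y/sin X ≈ 77.528.
Law of sines: z = x·sin Z/sin X ≈ 59.565.
Area = ½·x·y·sin Z ≈ 585.92.
The altitude from Z has length 2·area/z ≈ 19.673.

19.6734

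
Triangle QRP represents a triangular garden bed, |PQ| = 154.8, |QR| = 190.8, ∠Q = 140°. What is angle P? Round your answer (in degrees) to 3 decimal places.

∠P ≈ 22.171°

By the law of cosines, |RP|² = |PQ|² + |QR|² − 2·|PQ|·|QR|·cos Q = 1.0562e+05, so |RP| ≈ 324.99.
Law of cosines again: cos P = (|RP|² + |PQ|² − |QR|²)/(2·|RP|·|PQ|) ≈ 0.92606, so ∠P ≈ 22.17°.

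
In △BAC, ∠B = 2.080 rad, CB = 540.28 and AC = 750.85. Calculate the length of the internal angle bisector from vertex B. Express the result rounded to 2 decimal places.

203.78

Law of sines: sin A = CB·sin B/AC ≈ 0.62827.
Since AC ≥ CB, only the acute value applies: ∠A ≈ 0.679 rad.
Then ∠C = π − ∠B − ∠A ≈ 0.382 rad.
Law of sines gives BA = AC·sin C/sin B ≈ 320.78.
The bisector from B has length 2·CB·BA·cos(∠B/2)/(CB+BA) ≈ 203.78.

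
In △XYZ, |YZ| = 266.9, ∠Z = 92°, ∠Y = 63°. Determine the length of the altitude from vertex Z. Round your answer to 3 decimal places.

The third angle is ∠X = 180° − ∠Y − ∠Z = 25.00°.
Law of sines: |ZX| = |YZ|·sin Y/sin X ≈ 562.71.
Law of sines: |XY| = |YZ|·sin Z/sin X ≈ 631.15.
Area = ½·|YZ|·|ZX|·sin Z ≈ 75047.
The altitude from Z has length 2·area/|XY| ≈ 237.81.

h_Z ≈ 237.810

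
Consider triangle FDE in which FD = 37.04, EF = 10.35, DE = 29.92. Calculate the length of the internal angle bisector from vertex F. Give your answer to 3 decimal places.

By the law of cosines, cos F = (EF² + FD² − DE²) / (2·EF·FD) ≈ 0.76152, so ∠F ≈ 40.40°.
The bisector from F has length 2·EF·FD·cos(∠F/2)/(EF+FD) ≈ 15.184.

t_F ≈ 15.184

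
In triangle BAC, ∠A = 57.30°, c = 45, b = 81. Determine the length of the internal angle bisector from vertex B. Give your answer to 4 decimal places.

t_B ≈ 38.6825

By the law of cosines, a² = c² + b² − 2·c·b·cos A = 4647.6, so a ≈ 68.174.
Law of cosines again: cos B = (a² + c² − b²)/(2·a·c) ≈ 0.01820, so ∠B ≈ 88.96°.
The bisector from B has length 2·a·c·cos(∠B/2)/(a+c) ≈ 38.683.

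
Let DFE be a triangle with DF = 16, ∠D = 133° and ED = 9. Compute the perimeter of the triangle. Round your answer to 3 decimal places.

perimeter ≈ 48.096

By the law of cosines, FE² = ED² + DF² − 2·ED·DF·cos D = 533.42, so FE ≈ 23.096.
Semiperimeter s = (23.096+9+16)/2 = 24.048.
Perimeter = 23.096 + 9 + 16 = 48.096.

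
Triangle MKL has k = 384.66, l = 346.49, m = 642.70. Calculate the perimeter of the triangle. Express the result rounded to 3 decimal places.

Perimeter = 642.7 + 384.66 + 346.49 = 1373.9.

1373.850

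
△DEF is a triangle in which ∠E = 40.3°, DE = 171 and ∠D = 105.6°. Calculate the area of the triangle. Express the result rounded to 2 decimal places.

The third angle is ∠F = 180° − ∠D − ∠E = 34.10°.
Law of sines: EF = DE·sin D/sin F ≈ 293.77.
Law of sines: FD = DE·sin E/sin F ≈ 197.28.
Area = ½·DE·EF·sin E ≈ 16246.

16245.82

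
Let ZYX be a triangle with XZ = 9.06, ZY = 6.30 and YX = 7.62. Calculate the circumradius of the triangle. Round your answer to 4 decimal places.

4.5916

By the law of cosines, cos Z = (XZ² + ZY² − YX²) / (2·XZ·ZY) ≈ 0.55809, so ∠Z ≈ 56.08°.
Circumradius = YX/(2 sin Z) ≈ 4.5916.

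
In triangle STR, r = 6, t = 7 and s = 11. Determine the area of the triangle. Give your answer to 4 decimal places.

Semiperimeter p = (11 + 7 + 6)/2 = 12.
Heron's formula: area = √(12·1·5·6) ≈ 18.974.

area ≈ 18.9737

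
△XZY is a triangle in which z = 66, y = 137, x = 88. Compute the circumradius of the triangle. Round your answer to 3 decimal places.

R ≈ 83.662

By the law of cosines, cos X = (z² + y² − x²) / (2·z·y) ≈ 0.85053, so ∠X ≈ 31.73°.
Circumradius = x/(2 sin X) ≈ 83.662.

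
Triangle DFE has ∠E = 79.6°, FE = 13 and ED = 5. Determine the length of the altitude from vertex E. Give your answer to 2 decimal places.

h_E ≈ 4.90

By the law of cosines, DF² = FE² + ED² − 2·FE·ED·cos E = 170.53, so DF ≈ 13.059.
Area = ½·FE·ED·sin E ≈ 31.966.
The altitude from E has length 2·area/DF ≈ 4.8957.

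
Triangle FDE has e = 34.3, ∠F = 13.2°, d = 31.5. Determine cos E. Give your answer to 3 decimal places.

cos E ≈ -0.235

By the law of cosines, f² = d² + e² − 2·d·e·cos F = 64.933, so f ≈ 8.0581.
Law of cosines again: cos E = (f² + d² − e²)/(2·f·d) ≈ -0.23501, so ∠E ≈ 103.59°.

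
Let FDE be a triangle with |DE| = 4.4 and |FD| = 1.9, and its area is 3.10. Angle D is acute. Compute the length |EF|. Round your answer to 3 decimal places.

From area = ½·|FD|·|DE|·sin D, we get sin D = 2·area/(|FD|·|DE|) ≈ 0.74163.
Taking the acute solution, ∠D ≈ 47.87°.
Law of cosines then gives |EF| ≈ 3.4284.

3.428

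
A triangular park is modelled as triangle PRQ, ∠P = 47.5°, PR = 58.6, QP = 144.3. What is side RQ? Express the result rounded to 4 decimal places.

113.2735

By the law of cosines, RQ² = QP² + PR² − 2·QP·PR·cos P = 12831, so RQ ≈ 113.27.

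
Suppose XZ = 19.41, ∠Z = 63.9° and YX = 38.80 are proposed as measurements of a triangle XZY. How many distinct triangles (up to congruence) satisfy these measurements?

1

XZ·sin Z = 19.41·sin(63.9°) ≈ 17.43.
Since YX ≥ XZ, exactly one triangle exists.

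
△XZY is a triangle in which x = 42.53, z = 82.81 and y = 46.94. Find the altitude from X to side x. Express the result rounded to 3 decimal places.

32.930

Semiperimeter s = (42.53 + 82.81 + 46.94)/2 = 86.14.
Heron's formula: area = √(86.14·43.61·3.33·39.2) ≈ 700.26.
The altitude from X has length 2·area/x ≈ 32.93.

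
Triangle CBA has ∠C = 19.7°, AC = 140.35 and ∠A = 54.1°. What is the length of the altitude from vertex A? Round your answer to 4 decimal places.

The third angle is ∠B = 180° − ∠A − ∠C = 106.20°.
Law of sines: BA = AC·sin C/sin B ≈ 49.268.
Law of sines: CB = AC·sin A/sin B ≈ 118.39.
Area = ½·AC·BA·sin A ≈ 2800.6.
The altitude from A has length 2·area/CB ≈ 47.311.

h_A ≈ 47.3113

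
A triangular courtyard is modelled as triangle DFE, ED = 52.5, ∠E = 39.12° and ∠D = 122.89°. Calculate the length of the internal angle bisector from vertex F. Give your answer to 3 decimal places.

120.970

The third angle is ∠F = 180° − ∠E − ∠D = 17.99°.
Law of sines: FE = ED·sin D/sin F ≈ 142.74.
Law of sines: DF = ED·sin E/sin F ≈ 107.25.
The bisector from F has length 2·DF·FE·cos(∠F/2)/(DF+FE) ≈ 120.97.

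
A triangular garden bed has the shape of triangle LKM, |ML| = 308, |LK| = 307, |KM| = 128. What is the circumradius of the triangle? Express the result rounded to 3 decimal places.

By the law of cosines, cos L = (|ML|² + |LK|² − |KM|²) / (2·|ML|·|LK|) ≈ 0.91337, so ∠L ≈ 0.419 rad.
Circumradius = |KM|/(2 sin L) ≈ 157.2.

157.197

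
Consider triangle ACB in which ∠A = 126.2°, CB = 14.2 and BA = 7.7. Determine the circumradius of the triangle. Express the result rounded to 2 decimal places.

8.80

Law of sines: sin C = BA·sin A/CB ≈ 0.43758.
Since CB ≥ BA, only the acute value applies: ∠C ≈ 25.95°.
Then ∠B = 180° − ∠A − ∠C ≈ 27.85°.
Law of sines gives AC = CB·sin B/sin A ≈ 8.2207.
Circumradius = CB/(2 sin A) ≈ 8.7985.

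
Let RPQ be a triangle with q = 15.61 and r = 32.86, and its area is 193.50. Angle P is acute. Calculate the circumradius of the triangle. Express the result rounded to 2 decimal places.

From area = ½·q·r·sin P, we get sin P = 2·area/(q·r) ≈ 0.75447.
Taking the acute solution, ∠P ≈ 48.98°.
Law of cosines then gives p ≈ 25.497.
Circumradius = p/(2 sin P) ≈ 16.898.

16.90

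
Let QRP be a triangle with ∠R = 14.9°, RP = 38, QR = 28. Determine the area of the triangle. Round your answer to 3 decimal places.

Area = ½·QR·RP·sin R ≈ 136.79.

area ≈ 136.795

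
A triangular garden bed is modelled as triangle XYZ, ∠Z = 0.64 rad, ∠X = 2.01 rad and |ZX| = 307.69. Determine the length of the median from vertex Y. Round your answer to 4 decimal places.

The third angle is ∠Y = π − ∠Z − ∠X = 0.492 rad.
Law of sines: |YZ| = |ZX|·sin X/sin Y ≈ 589.98.
Law of sines: |XY| = |ZX|·sin Z/sin Y ≈ 389.28.
Median from Y: ½√(2·|XY|² + 2·|YZ|² − |ZX|²) ≈ 475.54.

m_Y ≈ 475.5386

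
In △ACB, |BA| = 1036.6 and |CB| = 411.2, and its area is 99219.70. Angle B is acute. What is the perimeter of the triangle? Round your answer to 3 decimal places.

From area = ½·|CB|·|BA|·sin B, we get sin B = 2·area/(|CB|·|BA|) ≈ 0.46555.
Taking the acute solution, ∠B ≈ 27.75°.
Law of cosines then gives |AC| ≈ 699.39.
Perimeter = 411.2 + 1036.6 + 699.39 = 2147.2.

perimeter ≈ 2147.188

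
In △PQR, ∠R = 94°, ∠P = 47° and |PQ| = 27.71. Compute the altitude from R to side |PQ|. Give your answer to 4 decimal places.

h_R ≈ 12.7848

The third angle is ∠Q = 180° − ∠R − ∠P = 39.00°.
Law of sines: |QR| = |PQ|·sin P/sin R ≈ 20.315.
Law of sines: |RP| = |PQ|·sin Q/sin R ≈ 17.481.
Area = ½·|PQ|·|QR|·sin Q ≈ 177.13.
The altitude from R has length 2·area/|PQ| ≈ 12.785.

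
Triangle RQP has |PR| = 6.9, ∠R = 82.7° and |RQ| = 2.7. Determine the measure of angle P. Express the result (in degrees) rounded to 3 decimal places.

By the law of cosines, |QP|² = |PR|² + |RQ|² − 2·|PR|·|RQ|·cos R = 50.166, so |QP| ≈ 7.0828.
Law of cosines again: cos P = (|QP|² + |PR|² − |RQ|²)/(2·|QP|·|PR|) ≈ 0.92576, so ∠P ≈ 22.22°.

22.217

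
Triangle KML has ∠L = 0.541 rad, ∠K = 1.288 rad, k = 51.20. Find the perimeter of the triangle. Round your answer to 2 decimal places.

The third angle is ∠M = π − ∠L − ∠K = 1.313 rad.
Law of sines: m = k·sin M/sin K ≈ 51.55.
Law of sines: l = k·sin L/sin K ≈ 27.458.
Semiperimeter s = (51.2+51.55+27.458)/2 = 65.104.
Perimeter = 51.2 + 51.55 + 27.458 = 130.21.

perimeter ≈ 130.21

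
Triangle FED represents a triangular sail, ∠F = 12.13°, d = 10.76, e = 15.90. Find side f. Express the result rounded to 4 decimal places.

5.8360

By the law of cosines, f² = e² + d² − 2·e·d·cos F = 34.059, so f ≈ 5.836.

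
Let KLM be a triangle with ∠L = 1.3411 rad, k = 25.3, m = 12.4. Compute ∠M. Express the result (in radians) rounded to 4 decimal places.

0.4930

By the law of cosines, l² = m² + k² − 2·m·k·cos L = 650.99, so l ≈ 25.515.
Law of cosines again: cos M = (k² + l² − m²)/(2·k·l) ≈ 0.88094, so ∠M ≈ 0.4930 rad.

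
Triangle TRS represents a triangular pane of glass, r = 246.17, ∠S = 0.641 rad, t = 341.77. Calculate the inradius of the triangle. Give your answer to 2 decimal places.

63.35

By the law of cosines, s² = t² + r² − 2·t·r·cos S = 42541, so s ≈ 206.25.
Area = ½·t·r·sin S ≈ 25156.
Semiperimeter p = (341.77+246.17+206.25)/2 = 397.1.
Inradius = area/p = 25156/397.1 ≈ 63.349.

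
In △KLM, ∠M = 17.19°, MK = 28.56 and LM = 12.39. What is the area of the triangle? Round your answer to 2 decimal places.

52.29

Area = ½·LM·MK·sin M ≈ 52.29.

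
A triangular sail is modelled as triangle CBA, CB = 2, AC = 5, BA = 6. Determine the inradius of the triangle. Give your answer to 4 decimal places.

0.7206

Semiperimeter s = (6 + 5 + 2)/2 = 6.5.
Heron's formula: area = √(6.5·0.5·1.5·4.5) ≈ 4.6837.
Inradius = area/s = 4.6837/6.5 ≈ 0.72058.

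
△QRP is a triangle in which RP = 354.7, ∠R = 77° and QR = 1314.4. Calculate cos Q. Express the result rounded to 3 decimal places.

By the law of cosines, PQ² = QR² + RP² − 2·QR·RP·cos R = 1.6437e+06, so PQ ≈ 1282.1.
Law of cosines again: cos Q = (PQ² + QR² − RP²)/(2·PQ·QR) ≈ 0.96298, so ∠Q ≈ 15.64°.

0.963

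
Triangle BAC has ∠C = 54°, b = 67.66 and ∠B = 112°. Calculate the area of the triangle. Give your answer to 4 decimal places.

483.1711

The third angle is ∠A = 180° − ∠C − ∠B = 14.00°.
Law of sines: a = b·sin A/sin B ≈ 17.654.
Law of sines: c = b·sin C/sin B ≈ 59.037.
Area = ½·b·a·sin C ≈ 483.17.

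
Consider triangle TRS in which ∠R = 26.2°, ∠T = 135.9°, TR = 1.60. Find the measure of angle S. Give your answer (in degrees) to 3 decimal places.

The third angle is ∠S = 180° − ∠T − ∠R = 17.90°.

∠S ≈ 17.900°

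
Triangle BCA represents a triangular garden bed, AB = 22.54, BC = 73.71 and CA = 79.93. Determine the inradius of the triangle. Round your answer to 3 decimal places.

9.344

Semiperimeter s = (79.93 + 22.54 + 73.71)/2 = 88.09.
Heron's formula: area = √(88.09·8.16·65.55·14.38) ≈ 823.14.
Inradius = area/s = 823.14/88.09 ≈ 9.3443.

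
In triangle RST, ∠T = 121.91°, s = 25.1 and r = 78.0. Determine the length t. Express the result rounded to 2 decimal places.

93.72

By the law of cosines, t² = r² + s² − 2·r·s·cos T = 8783.7, so t ≈ 93.722.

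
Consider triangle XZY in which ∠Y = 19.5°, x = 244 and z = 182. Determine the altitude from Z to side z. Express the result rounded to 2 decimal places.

h_Z ≈ 81.45

By the law of cosines, y² = x² + z² − 2·x·z·cos Y = 8938.4, so y ≈ 94.543.
Area = ½·x·z·sin Y ≈ 7411.8.
The altitude from Z has length 2·area/z ≈ 81.449.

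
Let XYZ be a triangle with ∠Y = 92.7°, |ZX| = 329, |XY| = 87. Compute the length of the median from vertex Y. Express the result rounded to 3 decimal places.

m_Y ≈ 160.551

Law of sines: sin Z = |XY|·sin Y/|ZX| ≈ 0.26414.
Since |ZX| ≥ |XY|, only the acute value applies: ∠Z ≈ 15.32°.
Then ∠X = 180° − ∠Y − ∠Z ≈ 71.98°.
Law of sines gives |YZ| = |ZX|·sin X/sin Y ≈ 313.22.
Median from Y: ½√(2·|XY|² + 2·|YZ|² − |ZX|²) ≈ 160.55.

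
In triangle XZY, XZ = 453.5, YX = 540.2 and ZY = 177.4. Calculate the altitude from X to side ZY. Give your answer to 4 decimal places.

Semiperimeter s = (177.4 + 540.2 + 453.5)/2 = 585.55.
Heron's formula: area = √(585.55·408.15·45.35·132.05) ≈ 37831.
The altitude from X has length 2·area/ZY ≈ 426.51.

h_X ≈ 426.5070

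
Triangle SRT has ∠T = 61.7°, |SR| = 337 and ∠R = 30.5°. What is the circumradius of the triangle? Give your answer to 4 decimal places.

The third angle is ∠S = 180° − ∠R − ∠T = 87.80°.
Law of sines: |RT| = |SR|·sin S/sin T ≈ 382.46.
Law of sines: |TS| = |SR|·sin R/sin T ≈ 194.26.
Circumradius = |SR|/(2 sin T) ≈ 191.37.

191.3735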